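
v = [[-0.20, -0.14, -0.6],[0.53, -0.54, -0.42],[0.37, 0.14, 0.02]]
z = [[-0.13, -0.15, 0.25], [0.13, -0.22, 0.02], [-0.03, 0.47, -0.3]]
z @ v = [[0.04, 0.13, 0.15], [-0.14, 0.10, 0.01], [0.14, -0.29, -0.19]]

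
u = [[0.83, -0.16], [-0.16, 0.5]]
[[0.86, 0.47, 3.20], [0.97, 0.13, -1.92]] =u @ [[1.51, 0.66, 3.32], [2.43, 0.48, -2.78]]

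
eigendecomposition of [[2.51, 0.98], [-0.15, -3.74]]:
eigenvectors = [[1.00, -0.16], [-0.02, 0.99]]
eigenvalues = [2.49, -3.72]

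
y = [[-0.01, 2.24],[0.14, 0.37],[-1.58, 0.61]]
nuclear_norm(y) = 3.91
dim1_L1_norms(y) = [2.25, 0.51, 2.19]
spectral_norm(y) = 2.41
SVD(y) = [[-0.9, -0.40],[-0.13, -0.16],[-0.42, 0.9]] @ diag([2.4068732248590083, 1.4998870889026283]) @ [[0.27, -0.96], [-0.96, -0.27]]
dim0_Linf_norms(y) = [1.58, 2.24]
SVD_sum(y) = [[-0.59, 2.07],[-0.09, 0.31],[-0.28, 0.98]] + [[0.58, 0.17], [0.23, 0.06], [-1.3, -0.37]]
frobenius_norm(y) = 2.84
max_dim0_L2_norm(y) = 2.35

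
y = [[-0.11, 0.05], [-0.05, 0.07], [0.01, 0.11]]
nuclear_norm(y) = 0.25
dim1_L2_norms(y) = [0.12, 0.09, 0.11]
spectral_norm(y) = 0.16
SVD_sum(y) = [[-0.06, 0.08], [-0.05, 0.07], [-0.05, 0.07]] + [[-0.05, -0.03], [0.00, 0.00], [0.06, 0.04]]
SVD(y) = [[-0.66, 0.62], [-0.54, -0.02], [-0.52, -0.78]] @ diag([0.15923728389101344, 0.0940398182633973]) @ [[0.60, -0.80], [-0.80, -0.6]]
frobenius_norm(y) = 0.18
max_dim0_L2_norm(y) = 0.14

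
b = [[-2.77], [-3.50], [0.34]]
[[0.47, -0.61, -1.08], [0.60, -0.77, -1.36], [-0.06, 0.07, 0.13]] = b @ [[-0.17, 0.22, 0.39]]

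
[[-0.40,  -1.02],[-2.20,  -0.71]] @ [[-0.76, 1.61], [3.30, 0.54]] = [[-3.06,-1.19], [-0.67,-3.93]]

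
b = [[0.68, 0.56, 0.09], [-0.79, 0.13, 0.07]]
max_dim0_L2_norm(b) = 1.04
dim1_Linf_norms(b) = [0.68, 0.79]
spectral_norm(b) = 1.09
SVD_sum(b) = [[0.78, 0.26, 0.02], [-0.67, -0.22, -0.01]] + [[-0.1, 0.30, 0.07], [-0.12, 0.35, 0.08]]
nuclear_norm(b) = 1.59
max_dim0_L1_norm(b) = 1.47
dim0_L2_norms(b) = [1.04, 0.57, 0.11]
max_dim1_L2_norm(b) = 0.89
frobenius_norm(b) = 1.20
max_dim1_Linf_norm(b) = 0.79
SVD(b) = [[-0.76, 0.65], [0.65, 0.76]] @ diag([1.0854870911249814, 0.5017148343441981]) @ [[-0.95, -0.31, -0.02], [-0.31, 0.92, 0.22]]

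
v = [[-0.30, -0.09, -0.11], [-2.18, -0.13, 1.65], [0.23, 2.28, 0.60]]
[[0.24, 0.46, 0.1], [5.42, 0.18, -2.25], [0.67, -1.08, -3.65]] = v @ [[-1.36,-1.05,0.42], [0.04,-0.03,-1.40], [1.49,-1.28,-0.92]]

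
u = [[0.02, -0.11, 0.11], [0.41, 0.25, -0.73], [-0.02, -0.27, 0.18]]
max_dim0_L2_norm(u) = 0.76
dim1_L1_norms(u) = [0.24, 1.39, 0.47]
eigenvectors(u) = [[0.26, -0.84, 0.12],[-0.81, -0.15, 0.81],[0.52, -0.51, 0.57]]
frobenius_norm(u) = 0.95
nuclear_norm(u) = 1.19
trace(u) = 0.45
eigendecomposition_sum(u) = [[-0.08, -0.11, 0.17], [0.26, 0.33, -0.53], [-0.17, -0.21, 0.34]] + [[0.08, 0.01, -0.03],  [0.01, 0.0, -0.01],  [0.05, 0.0, -0.02]] + [[0.02, -0.01, -0.03], [0.14, -0.09, -0.20], [0.10, -0.06, -0.14]]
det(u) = -0.01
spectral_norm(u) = 0.92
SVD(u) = [[0.13, 0.4, -0.91],[-0.95, 0.31, -0.01],[0.28, 0.87, 0.42]] @ diag([0.9154072767444026, 0.233171802997338, 0.03821554618696193]) @ [[-0.43, -0.36, 0.83], [0.50, -0.86, -0.11], [-0.75, -0.37, -0.55]]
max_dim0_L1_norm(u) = 1.02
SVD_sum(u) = [[-0.05, -0.04, 0.10],[0.37, 0.31, -0.72],[-0.11, -0.09, 0.21]] + [[0.05, -0.08, -0.01],[0.04, -0.06, -0.01],[0.10, -0.17, -0.02]] + [[0.03, 0.01, 0.02], [0.00, 0.00, 0.00], [-0.01, -0.01, -0.01]]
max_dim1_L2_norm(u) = 0.87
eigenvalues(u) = [0.59, 0.07, -0.21]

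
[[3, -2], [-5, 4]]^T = [[3, -5], [-2, 4]]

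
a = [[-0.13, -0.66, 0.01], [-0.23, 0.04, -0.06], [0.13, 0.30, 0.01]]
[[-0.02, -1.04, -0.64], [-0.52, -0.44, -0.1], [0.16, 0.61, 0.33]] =a @ [[1.98,1.47,0.65],[-0.35,1.32,0.83],[0.77,2.6,-0.32]]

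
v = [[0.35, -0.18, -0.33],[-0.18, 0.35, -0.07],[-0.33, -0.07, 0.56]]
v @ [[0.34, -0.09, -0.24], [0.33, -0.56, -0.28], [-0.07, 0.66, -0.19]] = [[0.08,-0.15,0.03], [0.06,-0.23,-0.04], [-0.17,0.44,-0.01]]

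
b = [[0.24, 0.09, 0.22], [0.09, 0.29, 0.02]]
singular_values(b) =[0.4, 0.22]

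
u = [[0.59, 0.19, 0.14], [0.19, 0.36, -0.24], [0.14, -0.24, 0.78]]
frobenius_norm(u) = 1.15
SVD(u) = [[-0.21,-0.87,-0.45], [0.33,-0.5,0.8], [-0.92,0.02,0.39]] @ diag([0.8994600729133834, 0.6970263228256943, 0.13351360426092237]) @ [[-0.21,0.33,-0.92], [-0.87,-0.50,0.02], [-0.45,0.8,0.39]]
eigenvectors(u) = [[-0.45, 0.87, 0.21], [0.80, 0.5, -0.33], [0.39, -0.02, 0.92]]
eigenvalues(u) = [0.13, 0.7, 0.9]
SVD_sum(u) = [[0.04,-0.06,0.17], [-0.06,0.1,-0.28], [0.17,-0.28,0.76]] + [[0.52, 0.3, -0.01],[0.3, 0.17, -0.01],[-0.01, -0.01, 0.00]] + [[0.03,-0.05,-0.02], [-0.05,0.09,0.04], [-0.02,0.04,0.02]]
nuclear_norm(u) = 1.73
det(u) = 0.08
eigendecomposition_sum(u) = [[0.03, -0.05, -0.02], [-0.05, 0.09, 0.04], [-0.02, 0.04, 0.02]] + [[0.52, 0.30, -0.01], [0.3, 0.17, -0.01], [-0.01, -0.01, 0.00]] + [[0.04, -0.06, 0.17], [-0.06, 0.10, -0.28], [0.17, -0.28, 0.76]]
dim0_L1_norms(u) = [0.92, 0.79, 1.16]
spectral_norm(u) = 0.90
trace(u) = 1.73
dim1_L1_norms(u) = [0.92, 0.79, 1.16]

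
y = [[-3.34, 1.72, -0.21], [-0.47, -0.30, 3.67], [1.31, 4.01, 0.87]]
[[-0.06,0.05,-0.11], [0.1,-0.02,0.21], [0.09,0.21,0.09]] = y @ [[0.02, 0.01, 0.03],[0.01, 0.05, -0.0],[0.03, -0.0, 0.06]]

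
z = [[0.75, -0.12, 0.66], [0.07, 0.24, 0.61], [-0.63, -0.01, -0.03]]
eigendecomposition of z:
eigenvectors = [[0.47-0.26j, 0.47+0.26j, (-0.21+0j)], [(0.62+0j), 0.62-0.00j, (0.94+0j)], [-0.02+0.57j, -0.02-0.57j, (0.28+0j)]]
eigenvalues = [(0.28+0.53j), (0.28-0.53j), (0.41+0j)]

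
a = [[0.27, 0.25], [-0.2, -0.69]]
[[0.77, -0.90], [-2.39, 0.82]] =a@[[-0.47, -3.04], [3.60, -0.31]]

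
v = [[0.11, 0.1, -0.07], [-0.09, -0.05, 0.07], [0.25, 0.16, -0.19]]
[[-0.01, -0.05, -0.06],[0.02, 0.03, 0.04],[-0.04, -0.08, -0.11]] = v @[[-0.27,-0.31,-0.44], [0.29,-0.25,-0.18], [0.08,-0.18,-0.16]]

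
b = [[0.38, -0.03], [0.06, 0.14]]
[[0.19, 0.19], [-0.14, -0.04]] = b @ [[0.41, 0.46], [-1.2, -0.47]]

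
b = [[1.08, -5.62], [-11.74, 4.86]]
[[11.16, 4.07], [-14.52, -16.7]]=b@[[0.45, 1.22], [-1.90, -0.49]]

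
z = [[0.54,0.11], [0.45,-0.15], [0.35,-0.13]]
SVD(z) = [[-0.67, 0.74], [-0.59, -0.5], [-0.46, -0.45]] @ diag([0.7884408991331024, 0.21554801918409064]) @ [[-1.00,0.09], [0.09,1.0]]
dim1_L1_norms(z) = [0.65, 0.6, 0.48]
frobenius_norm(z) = 0.82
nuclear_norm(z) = 1.00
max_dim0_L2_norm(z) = 0.79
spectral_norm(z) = 0.79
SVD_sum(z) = [[0.53, -0.05], [0.46, -0.04], [0.36, -0.03]] + [[0.01, 0.16], [-0.01, -0.11], [-0.01, -0.10]]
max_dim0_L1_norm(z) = 1.34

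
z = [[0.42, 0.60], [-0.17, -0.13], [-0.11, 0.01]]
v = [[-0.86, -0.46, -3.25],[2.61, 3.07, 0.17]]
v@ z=[[0.07, -0.49], [0.56, 1.17]]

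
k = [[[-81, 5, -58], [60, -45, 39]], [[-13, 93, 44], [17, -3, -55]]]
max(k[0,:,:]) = 60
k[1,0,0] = -13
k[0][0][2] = -58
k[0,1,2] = 39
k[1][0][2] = 44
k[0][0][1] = 5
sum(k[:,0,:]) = -10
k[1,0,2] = 44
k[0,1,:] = [60, -45, 39]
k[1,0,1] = 93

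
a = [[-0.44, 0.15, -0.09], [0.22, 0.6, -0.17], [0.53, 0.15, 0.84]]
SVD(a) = [[-0.31, 0.11, -0.95], [0.09, 0.99, 0.09], [0.95, -0.05, -0.31]] @ diag([1.052317650689308, 0.6594010466644142, 0.3582147703621546]) @ [[0.62, 0.14, 0.77], [0.21, 0.92, -0.34], [0.75, -0.38, -0.54]]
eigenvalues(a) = [(-0.45+0j), (0.72+0.18j), (0.72-0.18j)]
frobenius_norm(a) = 1.29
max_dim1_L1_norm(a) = 1.52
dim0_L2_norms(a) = [0.72, 0.64, 0.86]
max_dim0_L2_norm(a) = 0.86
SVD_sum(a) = [[-0.20, -0.05, -0.25], [0.06, 0.01, 0.07], [0.62, 0.14, 0.77]] + [[0.02, 0.07, -0.03], [0.14, 0.60, -0.22], [-0.01, -0.03, 0.01]] + [[-0.25, 0.13, 0.18], [0.02, -0.01, -0.02], [-0.08, 0.04, 0.06]]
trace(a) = 1.00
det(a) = -0.25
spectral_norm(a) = 1.05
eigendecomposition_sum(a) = [[(-0.44+0j), 0.07-0.00j, (-0.02+0j)], [(0.12-0j), -0.02+0.00j, 0.01-0.00j], [(0.17-0j), -0.03+0.00j, (0.01-0j)]] + [[-0.00+0.04j, 0.04+0.06j, (-0.03+0.06j)], [0.05+0.20j, 0.31+0.24j, -0.09+0.37j], [0.18-0.15j, (0.09-0.43j), (0.42-0.09j)]] + [[(-0-0.04j), (0.04-0.06j), (-0.03-0.06j)], [0.05-0.20j, 0.31-0.24j, (-0.09-0.37j)], [(0.18+0.15j), 0.09+0.43j, 0.42+0.09j]]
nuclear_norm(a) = 2.07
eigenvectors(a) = [[(0.91+0j), 0.08-0.09j, (0.08+0.09j)],[-0.25+0.00j, 0.29-0.59j, (0.29+0.59j)],[(-0.34+0j), (-0.74+0j), (-0.74-0j)]]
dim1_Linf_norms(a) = [0.44, 0.6, 0.84]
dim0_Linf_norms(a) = [0.53, 0.6, 0.84]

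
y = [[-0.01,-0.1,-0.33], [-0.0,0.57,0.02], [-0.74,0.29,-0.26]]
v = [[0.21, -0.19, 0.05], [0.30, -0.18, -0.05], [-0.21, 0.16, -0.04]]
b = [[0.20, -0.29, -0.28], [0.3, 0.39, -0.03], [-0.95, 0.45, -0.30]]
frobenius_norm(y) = 1.07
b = y + v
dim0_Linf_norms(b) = [0.95, 0.45, 0.3]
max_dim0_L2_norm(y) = 0.74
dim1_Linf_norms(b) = [0.29, 0.39, 0.95]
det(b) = -0.20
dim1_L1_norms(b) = [0.77, 0.72, 1.7]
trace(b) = 0.29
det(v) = -0.00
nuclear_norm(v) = 0.62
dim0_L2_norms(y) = [0.74, 0.65, 0.42]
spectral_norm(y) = 0.87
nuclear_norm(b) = 1.98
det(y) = -0.14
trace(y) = 0.30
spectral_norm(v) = 0.52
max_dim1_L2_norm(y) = 0.84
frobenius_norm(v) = 0.53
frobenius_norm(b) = 1.28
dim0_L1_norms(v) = [0.72, 0.53, 0.14]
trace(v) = -0.01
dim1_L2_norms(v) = [0.29, 0.35, 0.27]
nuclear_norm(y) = 1.71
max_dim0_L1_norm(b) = 1.45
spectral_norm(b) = 1.12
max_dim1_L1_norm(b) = 1.7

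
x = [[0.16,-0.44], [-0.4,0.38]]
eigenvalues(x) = [-0.16, 0.7]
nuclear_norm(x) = 0.87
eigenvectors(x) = [[-0.81, 0.63], [-0.59, -0.78]]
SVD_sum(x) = [[0.26, -0.37], [-0.31, 0.44]] + [[-0.10,  -0.07], [-0.09,  -0.06]]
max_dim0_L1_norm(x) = 0.82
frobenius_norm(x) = 0.72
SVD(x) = [[-0.64, 0.77], [0.77, 0.64]] @ diag([0.7049055943354658, 0.16342613950823054]) @ [[-0.58, 0.81], [-0.81, -0.58]]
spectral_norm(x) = 0.70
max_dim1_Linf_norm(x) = 0.44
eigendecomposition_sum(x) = [[-0.1, -0.08], [-0.08, -0.06]] + [[0.26,-0.36], [-0.32,0.44]]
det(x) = -0.12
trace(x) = 0.54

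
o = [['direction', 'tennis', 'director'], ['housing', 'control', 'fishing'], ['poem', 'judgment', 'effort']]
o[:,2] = ['director', 'fishing', 'effort']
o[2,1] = 'judgment'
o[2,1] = 'judgment'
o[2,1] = 'judgment'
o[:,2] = ['director', 'fishing', 'effort']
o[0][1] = 'tennis'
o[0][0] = 'direction'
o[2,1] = 'judgment'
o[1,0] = 'housing'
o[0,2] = 'director'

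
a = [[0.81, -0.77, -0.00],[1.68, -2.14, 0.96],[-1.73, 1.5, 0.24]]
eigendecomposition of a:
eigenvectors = [[0.23,0.64,-0.34], [0.89,0.67,0.10], [-0.39,0.38,0.93]]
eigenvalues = [-2.12, -0.0, 1.04]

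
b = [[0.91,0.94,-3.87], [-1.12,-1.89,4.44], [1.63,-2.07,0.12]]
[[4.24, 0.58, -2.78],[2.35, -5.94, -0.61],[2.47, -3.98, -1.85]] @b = [[-1.32, 8.64, -14.17], [7.80, 14.70, -35.54], [3.69, 13.67, -27.45]]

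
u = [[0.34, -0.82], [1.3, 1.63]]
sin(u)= [[0.72, -0.5],[0.80, 1.52]]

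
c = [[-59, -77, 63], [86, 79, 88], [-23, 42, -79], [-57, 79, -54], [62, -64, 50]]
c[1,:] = [86, 79, 88]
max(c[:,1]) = 79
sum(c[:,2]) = 68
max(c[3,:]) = 79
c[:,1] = [-77, 79, 42, 79, -64]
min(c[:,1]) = -77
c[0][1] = -77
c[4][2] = 50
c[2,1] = 42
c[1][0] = 86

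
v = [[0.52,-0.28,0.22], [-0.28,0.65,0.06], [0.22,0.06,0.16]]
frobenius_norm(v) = 0.99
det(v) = 0.00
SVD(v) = [[-0.65, -0.56, -0.50], [0.74, -0.60, -0.29], [-0.14, -0.57, 0.81]] @ diag([0.8848696189003784, 0.44305921479780747, 0.002071166301814307]) @ [[-0.65, 0.74, -0.14],[-0.56, -0.6, -0.57],[-0.5, -0.29, 0.81]]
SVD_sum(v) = [[0.38, -0.43, 0.08], [-0.43, 0.49, -0.09], [0.08, -0.09, 0.02]] + [[0.14, 0.15, 0.14], [0.15, 0.16, 0.15], [0.14, 0.15, 0.14]] + [[0.00, 0.0, -0.0], [0.00, 0.00, -0.00], [-0.00, -0.0, 0.00]]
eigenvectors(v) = [[0.5, 0.65, 0.56], [0.29, -0.74, 0.6], [-0.81, 0.14, 0.57]]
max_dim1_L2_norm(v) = 0.71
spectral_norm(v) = 0.88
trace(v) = 1.33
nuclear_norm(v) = 1.33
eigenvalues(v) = [0.0, 0.88, 0.44]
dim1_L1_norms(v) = [1.02, 0.99, 0.44]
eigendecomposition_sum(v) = [[0.0,0.0,-0.00], [0.0,0.00,-0.0], [-0.0,-0.0,0.0]] + [[0.38, -0.43, 0.08], [-0.43, 0.49, -0.09], [0.08, -0.09, 0.02]] + [[0.14,  0.15,  0.14], [0.15,  0.16,  0.15], [0.14,  0.15,  0.14]]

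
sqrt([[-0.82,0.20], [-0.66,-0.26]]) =[[-0.75,0.65], [-2.14,1.06]]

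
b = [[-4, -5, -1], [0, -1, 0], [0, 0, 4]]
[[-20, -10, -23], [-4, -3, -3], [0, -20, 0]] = b @ [[0, 0, 2], [4, 3, 3], [0, -5, 0]]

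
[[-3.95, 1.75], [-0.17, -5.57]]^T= [[-3.95, -0.17], [1.75, -5.57]]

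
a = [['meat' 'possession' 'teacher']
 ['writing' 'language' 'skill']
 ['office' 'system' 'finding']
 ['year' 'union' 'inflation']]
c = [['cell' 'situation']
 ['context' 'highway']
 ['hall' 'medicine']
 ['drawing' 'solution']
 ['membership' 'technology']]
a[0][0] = 'meat'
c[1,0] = 'context'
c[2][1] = 'medicine'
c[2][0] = 'hall'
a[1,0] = 'writing'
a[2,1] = 'system'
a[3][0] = 'year'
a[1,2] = 'skill'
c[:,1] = ['situation', 'highway', 'medicine', 'solution', 'technology']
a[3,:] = ['year', 'union', 'inflation']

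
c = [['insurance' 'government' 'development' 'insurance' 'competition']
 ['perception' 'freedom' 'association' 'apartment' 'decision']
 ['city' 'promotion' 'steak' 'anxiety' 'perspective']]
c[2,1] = 'promotion'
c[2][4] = 'perspective'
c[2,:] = ['city', 'promotion', 'steak', 'anxiety', 'perspective']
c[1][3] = 'apartment'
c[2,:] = ['city', 'promotion', 'steak', 'anxiety', 'perspective']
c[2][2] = 'steak'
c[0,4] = 'competition'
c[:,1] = ['government', 'freedom', 'promotion']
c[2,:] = ['city', 'promotion', 'steak', 'anxiety', 'perspective']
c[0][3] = 'insurance'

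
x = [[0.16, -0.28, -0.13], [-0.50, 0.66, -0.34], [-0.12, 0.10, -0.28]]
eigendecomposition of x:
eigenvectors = [[-0.4, 0.82, 0.51], [0.91, 0.54, 0.51], [0.12, -0.16, 0.69]]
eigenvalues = [0.83, 0.0, -0.29]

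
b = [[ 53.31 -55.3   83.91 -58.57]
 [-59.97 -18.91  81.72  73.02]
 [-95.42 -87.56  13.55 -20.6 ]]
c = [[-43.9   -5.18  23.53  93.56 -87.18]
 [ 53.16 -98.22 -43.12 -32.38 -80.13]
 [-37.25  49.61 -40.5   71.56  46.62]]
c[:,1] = [-5.18, -98.22, 49.61]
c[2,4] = 46.62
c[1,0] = 53.16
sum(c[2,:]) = 90.03999999999999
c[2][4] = 46.62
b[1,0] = -59.97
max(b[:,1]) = -18.91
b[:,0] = [53.31, -59.97, -95.42]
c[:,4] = [-87.18, -80.13, 46.62]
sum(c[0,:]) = -19.17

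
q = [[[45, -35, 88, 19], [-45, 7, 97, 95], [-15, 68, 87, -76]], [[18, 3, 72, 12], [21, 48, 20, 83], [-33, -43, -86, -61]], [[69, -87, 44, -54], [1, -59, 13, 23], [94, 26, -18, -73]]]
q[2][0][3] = -54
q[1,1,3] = 83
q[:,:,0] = [[45, -45, -15], [18, 21, -33], [69, 1, 94]]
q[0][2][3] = -76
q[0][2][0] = -15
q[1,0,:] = [18, 3, 72, 12]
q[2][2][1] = 26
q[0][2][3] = -76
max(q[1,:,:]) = 83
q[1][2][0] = -33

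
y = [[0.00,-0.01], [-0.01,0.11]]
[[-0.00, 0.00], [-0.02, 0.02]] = y@ [[2.11, -2.57], [0.03, -0.03]]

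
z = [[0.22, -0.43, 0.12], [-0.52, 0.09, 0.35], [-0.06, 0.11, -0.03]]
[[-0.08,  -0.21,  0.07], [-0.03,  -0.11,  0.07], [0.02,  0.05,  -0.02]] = z @ [[0.17,  0.30,  0.08],[0.3,  0.63,  -0.02],[0.08,  -0.02,  0.33]]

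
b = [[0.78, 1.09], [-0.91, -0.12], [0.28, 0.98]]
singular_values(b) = [1.76, 0.75]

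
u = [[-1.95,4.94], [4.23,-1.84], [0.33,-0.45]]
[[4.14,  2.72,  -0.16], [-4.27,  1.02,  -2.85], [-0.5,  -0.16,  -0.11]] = u@[[-0.78, 0.58, -0.83],[0.53, 0.78, -0.36]]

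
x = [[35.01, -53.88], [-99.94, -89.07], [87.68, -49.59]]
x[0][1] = -53.88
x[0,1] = -53.88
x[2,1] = -49.59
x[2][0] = 87.68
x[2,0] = 87.68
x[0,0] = 35.01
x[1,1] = -89.07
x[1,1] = -89.07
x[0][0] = 35.01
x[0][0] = 35.01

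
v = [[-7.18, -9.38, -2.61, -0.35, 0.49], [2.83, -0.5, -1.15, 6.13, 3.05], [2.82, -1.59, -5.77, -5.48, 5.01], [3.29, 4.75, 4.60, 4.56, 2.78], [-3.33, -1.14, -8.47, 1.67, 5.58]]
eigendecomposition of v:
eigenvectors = [[0.40-0.27j, 0.40+0.27j, 0.02+0.06j, (0.02-0.06j), -0.26+0.00j], [(-0.09-0.21j), -0.09+0.21j, 0.18-0.09j, 0.18+0.09j, (0.49+0j)], [(-0.66+0j), -0.66-0.00j, (-0.66+0j), -0.66-0.00j, (-0.11+0j)], [(0.09+0.34j), 0.09-0.34j, 0.13+0.39j, (0.13-0.39j), (0.57+0j)], [-0.26-0.30j, -0.26+0.30j, (-0.4-0.44j), -0.40+0.44j, 0.60+0.00j]]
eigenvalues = [(-4.99+5.81j), (-4.99-5.81j), (-1.26+6.22j), (-1.26-6.22j), (9.19+0j)]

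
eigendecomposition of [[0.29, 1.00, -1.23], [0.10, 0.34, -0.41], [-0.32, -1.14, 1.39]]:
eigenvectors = [[-0.65+0.00j, (-0.74+0j), -0.74-0.00j], [-0.22+0.00j, (0.02+0.5j), (0.02-0.5j)], [(0.73+0j), -0.16+0.41j, -0.16-0.41j]]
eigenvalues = [(2.01+0j), 0.01j, -0.01j]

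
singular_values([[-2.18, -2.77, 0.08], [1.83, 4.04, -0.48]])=[5.64, 0.7]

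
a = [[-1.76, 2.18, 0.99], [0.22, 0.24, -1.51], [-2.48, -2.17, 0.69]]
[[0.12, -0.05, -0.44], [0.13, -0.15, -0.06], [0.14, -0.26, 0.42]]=a @ [[-0.1, 0.12, 0.01], [0.02, 0.02, -0.20], [-0.10, 0.12, 0.01]]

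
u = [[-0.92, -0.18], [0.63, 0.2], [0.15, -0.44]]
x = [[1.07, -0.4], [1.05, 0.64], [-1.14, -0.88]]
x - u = [[1.99,-0.22], [0.42,0.44], [-1.29,-0.44]]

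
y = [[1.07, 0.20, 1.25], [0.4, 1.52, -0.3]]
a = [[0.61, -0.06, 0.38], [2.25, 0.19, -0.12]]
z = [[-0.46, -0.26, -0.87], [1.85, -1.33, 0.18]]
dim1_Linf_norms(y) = [1.25, 1.52]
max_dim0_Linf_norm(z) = 1.85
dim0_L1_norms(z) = [2.31, 1.59, 1.05]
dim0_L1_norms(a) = [2.86, 0.25, 0.5]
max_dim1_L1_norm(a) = 2.56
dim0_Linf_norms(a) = [2.25, 0.19, 0.38]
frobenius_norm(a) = 2.37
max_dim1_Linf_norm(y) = 1.52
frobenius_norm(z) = 2.50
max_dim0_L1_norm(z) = 2.31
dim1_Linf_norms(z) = [0.87, 1.85]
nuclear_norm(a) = 2.75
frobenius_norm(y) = 2.30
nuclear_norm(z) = 3.27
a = z + y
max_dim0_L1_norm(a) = 2.86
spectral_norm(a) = 2.34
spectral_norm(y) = 1.74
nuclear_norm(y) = 3.25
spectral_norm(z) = 2.31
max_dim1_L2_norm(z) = 2.29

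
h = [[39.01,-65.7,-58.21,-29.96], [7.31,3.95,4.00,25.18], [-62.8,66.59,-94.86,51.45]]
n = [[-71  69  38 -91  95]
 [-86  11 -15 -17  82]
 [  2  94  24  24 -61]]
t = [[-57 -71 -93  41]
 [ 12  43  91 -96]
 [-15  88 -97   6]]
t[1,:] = [12, 43, 91, -96]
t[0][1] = -71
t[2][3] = 6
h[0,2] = -58.21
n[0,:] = [-71, 69, 38, -91, 95]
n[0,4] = 95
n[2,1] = 94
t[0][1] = -71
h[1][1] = 3.95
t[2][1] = 88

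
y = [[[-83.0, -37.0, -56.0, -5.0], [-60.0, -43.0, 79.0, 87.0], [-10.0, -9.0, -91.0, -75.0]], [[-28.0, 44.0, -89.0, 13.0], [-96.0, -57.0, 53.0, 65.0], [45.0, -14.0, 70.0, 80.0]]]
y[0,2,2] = -91.0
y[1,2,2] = 70.0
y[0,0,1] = -37.0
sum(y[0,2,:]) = -185.0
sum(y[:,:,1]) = -116.0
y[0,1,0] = -60.0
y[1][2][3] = 80.0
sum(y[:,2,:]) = -4.0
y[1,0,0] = -28.0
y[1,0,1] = 44.0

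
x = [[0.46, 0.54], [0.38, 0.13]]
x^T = [[0.46, 0.38], [0.54, 0.13]]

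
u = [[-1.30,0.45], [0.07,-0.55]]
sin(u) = [[-0.95, 0.26], [0.04, -0.51]]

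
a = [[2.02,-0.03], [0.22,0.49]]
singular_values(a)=[2.03, 0.49]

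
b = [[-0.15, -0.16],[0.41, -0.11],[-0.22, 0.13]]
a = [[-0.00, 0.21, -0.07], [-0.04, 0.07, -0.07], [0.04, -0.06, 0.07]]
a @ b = [[0.1, -0.03], [0.05, -0.01], [-0.05, 0.01]]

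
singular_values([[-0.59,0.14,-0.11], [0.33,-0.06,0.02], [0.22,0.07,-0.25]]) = [0.72, 0.29, 0.0]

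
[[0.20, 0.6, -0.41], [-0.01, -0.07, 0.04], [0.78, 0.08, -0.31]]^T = [[0.20, -0.01, 0.78],  [0.60, -0.07, 0.08],  [-0.41, 0.04, -0.31]]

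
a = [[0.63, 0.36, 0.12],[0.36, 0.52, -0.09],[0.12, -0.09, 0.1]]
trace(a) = 1.25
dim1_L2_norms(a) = [0.74, 0.64, 0.18]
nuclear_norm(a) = 1.25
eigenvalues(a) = [0.94, 0.31, -0.0]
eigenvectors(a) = [[-0.76, -0.51, -0.39], [-0.64, 0.64, 0.41], [-0.04, -0.57, 0.82]]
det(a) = -0.00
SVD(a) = [[-0.76, 0.51, -0.39], [-0.64, -0.64, 0.41], [-0.04, 0.57, 0.82]] @ diag([0.9404712518727735, 0.31146440827269467, 0.001935660145468008]) @ [[-0.76, -0.64, -0.04],  [0.51, -0.64, 0.57],  [0.39, -0.41, -0.82]]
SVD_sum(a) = [[0.55, 0.46, 0.03], [0.46, 0.39, 0.02], [0.03, 0.02, 0.00]] + [[0.08, -0.10, 0.09], [-0.10, 0.13, -0.11], [0.09, -0.11, 0.1]] + [[-0.0, 0.0, 0.00],[0.00, -0.00, -0.00],[0.0, -0.0, -0.0]]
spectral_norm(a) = 0.94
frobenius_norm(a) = 0.99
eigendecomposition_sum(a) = [[0.55,0.46,0.03], [0.46,0.39,0.02], [0.03,0.02,0.00]] + [[0.08, -0.1, 0.09],  [-0.10, 0.13, -0.11],  [0.09, -0.11, 0.1]] + [[-0.0, 0.0, 0.00], [0.00, -0.00, -0.0], [0.0, -0.00, -0.00]]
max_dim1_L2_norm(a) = 0.74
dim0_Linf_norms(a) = [0.63, 0.52, 0.12]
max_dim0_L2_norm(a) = 0.74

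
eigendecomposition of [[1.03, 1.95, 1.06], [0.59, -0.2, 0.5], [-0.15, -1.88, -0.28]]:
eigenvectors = [[-0.87, -0.68, -0.66], [-0.24, 0.13, -0.06], [0.44, 0.72, 0.75]]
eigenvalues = [1.02, -0.48, 0.01]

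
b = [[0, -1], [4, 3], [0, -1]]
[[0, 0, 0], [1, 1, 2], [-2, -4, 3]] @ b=[[0, 0], [4, 0], [-16, -13]]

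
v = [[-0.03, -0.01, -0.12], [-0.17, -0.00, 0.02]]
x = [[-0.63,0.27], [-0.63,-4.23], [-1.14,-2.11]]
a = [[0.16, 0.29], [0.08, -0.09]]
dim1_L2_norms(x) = [0.69, 4.28, 2.4]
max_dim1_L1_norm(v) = 0.19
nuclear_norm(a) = 0.45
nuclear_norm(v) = 0.29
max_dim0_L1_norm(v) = 0.2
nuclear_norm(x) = 5.84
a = v @ x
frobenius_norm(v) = 0.21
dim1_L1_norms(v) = [0.16, 0.19]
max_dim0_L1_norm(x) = 6.61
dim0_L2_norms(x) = [1.45, 4.73]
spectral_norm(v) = 0.17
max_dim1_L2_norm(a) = 0.33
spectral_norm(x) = 4.85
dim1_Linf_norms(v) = [0.12, 0.17]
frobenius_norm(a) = 0.35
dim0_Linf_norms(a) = [0.16, 0.29]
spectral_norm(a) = 0.33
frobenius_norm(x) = 4.95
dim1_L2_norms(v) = [0.12, 0.17]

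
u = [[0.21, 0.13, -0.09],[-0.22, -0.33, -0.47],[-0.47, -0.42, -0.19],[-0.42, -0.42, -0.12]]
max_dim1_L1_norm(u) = 1.08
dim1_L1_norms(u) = [0.43, 1.02, 1.08, 0.96]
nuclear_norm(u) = 1.46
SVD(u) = [[-0.18, -0.50, 0.29], [0.52, -0.78, -0.03], [0.62, 0.21, -0.58], [0.56, 0.32, 0.76]] @ diag([1.0524260086852328, 0.3728721430192296, 0.035578943254646465]) @ [[-0.65, -0.66, -0.39],[-0.45, -0.09, 0.89],[0.62, -0.75, 0.24]]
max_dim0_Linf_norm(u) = 0.47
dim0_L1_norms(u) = [1.32, 1.3, 0.87]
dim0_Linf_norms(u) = [0.47, 0.42, 0.47]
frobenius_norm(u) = 1.12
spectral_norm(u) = 1.05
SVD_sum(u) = [[0.12,  0.12,  0.07], [-0.35,  -0.36,  -0.21], [-0.42,  -0.43,  -0.26], [-0.38,  -0.39,  -0.23]] + [[0.08, 0.02, -0.17], [0.13, 0.03, -0.26], [-0.04, -0.01, 0.07], [-0.05, -0.01, 0.11]] + [[0.01, -0.01, 0.00],  [-0.00, 0.0, -0.0],  [-0.01, 0.02, -0.0],  [0.02, -0.02, 0.01]]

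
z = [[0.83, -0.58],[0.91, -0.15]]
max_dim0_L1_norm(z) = 1.74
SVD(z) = [[-0.74, -0.67], [-0.67, 0.74]] @ diag([1.3359517827833087, 0.30188215263261126]) @ [[-0.92, 0.40], [0.4, 0.92]]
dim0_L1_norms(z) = [1.74, 0.73]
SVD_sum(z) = [[0.91, -0.39],  [0.82, -0.36]] + [[-0.08,-0.19], [0.09,0.21]]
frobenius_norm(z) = 1.37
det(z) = 0.40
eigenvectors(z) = [[0.42+0.46j, 0.42-0.46j], [(0.78+0j), (0.78-0j)]]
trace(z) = 0.68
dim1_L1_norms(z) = [1.41, 1.06]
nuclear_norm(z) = 1.64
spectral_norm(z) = 1.34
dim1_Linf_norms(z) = [0.83, 0.91]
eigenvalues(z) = [(0.34+0.54j), (0.34-0.54j)]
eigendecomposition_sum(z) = [[0.41+0.11j, (-0.29+0.18j)], [0.46-0.29j, (-0.07+0.42j)]] + [[0.41-0.11j, -0.29-0.18j], [(0.46+0.29j), -0.08-0.42j]]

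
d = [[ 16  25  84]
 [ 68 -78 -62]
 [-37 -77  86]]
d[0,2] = 84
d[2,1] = -77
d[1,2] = -62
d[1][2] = -62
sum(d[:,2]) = 108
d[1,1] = -78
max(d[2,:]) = 86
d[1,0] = 68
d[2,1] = -77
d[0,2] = 84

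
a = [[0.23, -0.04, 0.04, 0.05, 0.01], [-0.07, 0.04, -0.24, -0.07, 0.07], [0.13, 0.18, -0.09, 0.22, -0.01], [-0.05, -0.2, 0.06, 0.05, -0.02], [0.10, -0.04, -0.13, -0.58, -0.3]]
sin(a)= [[0.23, -0.04, 0.04, 0.05, 0.01], [-0.07, 0.04, -0.24, -0.07, 0.07], [0.13, 0.18, -0.09, 0.22, -0.01], [-0.05, -0.2, 0.06, 0.05, -0.02], [0.1, -0.04, -0.12, -0.57, -0.30]]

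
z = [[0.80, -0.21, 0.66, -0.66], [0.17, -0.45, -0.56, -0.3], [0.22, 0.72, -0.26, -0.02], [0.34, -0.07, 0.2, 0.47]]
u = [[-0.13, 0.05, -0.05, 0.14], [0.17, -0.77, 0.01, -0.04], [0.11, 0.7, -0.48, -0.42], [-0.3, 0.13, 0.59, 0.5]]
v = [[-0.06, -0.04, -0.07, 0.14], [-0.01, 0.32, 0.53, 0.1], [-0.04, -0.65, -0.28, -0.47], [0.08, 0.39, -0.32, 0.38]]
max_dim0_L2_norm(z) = 0.93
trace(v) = 0.36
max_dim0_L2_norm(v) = 0.82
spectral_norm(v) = 1.06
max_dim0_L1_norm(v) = 1.4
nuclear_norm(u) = 2.27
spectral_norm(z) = 1.26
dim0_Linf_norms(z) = [0.8, 0.72, 0.66, 0.66]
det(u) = 0.00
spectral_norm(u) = 1.18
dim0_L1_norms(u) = [0.71, 1.65, 1.13, 1.1]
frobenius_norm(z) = 1.79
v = u @ z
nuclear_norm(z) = 3.42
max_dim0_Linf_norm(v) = 0.65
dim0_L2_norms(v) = [0.11, 0.82, 0.68, 0.63]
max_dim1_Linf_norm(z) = 0.8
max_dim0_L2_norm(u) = 1.05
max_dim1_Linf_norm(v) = 0.65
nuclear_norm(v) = 1.84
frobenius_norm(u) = 1.51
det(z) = 0.44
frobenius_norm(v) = 1.25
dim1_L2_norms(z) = [1.25, 0.8, 0.8, 0.62]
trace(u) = -0.88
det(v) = 0.00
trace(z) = 0.56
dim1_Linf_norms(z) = [0.8, 0.56, 0.72, 0.47]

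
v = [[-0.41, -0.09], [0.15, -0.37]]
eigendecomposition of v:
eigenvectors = [[(0.11-0.6j), (0.11+0.6j)], [(-0.79+0j), (-0.79-0j)]]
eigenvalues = [(-0.39+0.11j), (-0.39-0.11j)]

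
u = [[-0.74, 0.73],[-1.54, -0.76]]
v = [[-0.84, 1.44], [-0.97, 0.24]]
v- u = [[-0.10, 0.71], [0.57, 1.00]]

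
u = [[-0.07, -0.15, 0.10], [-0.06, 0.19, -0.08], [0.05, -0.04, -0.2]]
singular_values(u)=[0.28, 0.2, 0.08]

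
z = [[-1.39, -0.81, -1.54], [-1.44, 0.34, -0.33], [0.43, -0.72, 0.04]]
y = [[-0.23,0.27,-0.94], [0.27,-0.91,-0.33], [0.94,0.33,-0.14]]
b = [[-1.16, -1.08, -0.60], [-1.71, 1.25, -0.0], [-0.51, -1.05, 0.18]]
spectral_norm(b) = 2.17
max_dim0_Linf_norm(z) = 1.54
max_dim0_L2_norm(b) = 2.13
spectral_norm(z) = 2.51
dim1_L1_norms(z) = [3.74, 2.11, 1.19]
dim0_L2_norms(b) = [2.13, 1.96, 0.63]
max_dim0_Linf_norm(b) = 1.71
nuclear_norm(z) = 4.08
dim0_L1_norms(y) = [1.44, 1.51, 1.41]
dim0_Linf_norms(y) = [0.94, 0.91, 0.94]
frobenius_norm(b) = 2.96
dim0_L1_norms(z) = [3.26, 1.87, 1.91]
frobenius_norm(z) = 2.82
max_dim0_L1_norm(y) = 1.51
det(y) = -1.02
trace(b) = 0.27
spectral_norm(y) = 1.01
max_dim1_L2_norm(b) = 2.12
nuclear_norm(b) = 4.61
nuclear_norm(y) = 3.02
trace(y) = -1.28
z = b + y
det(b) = -2.05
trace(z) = -1.01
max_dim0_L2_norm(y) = 1.01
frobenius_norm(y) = 1.74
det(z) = -0.99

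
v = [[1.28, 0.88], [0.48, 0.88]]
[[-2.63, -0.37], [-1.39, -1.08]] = v@ [[-1.55, 0.89], [-0.73, -1.71]]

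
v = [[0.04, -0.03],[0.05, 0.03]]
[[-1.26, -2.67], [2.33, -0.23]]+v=[[-1.22, -2.70], [2.38, -0.20]]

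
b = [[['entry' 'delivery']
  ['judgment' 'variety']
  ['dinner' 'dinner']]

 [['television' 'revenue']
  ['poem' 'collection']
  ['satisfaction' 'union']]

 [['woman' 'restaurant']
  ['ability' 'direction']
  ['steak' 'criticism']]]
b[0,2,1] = 'dinner'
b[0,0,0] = 'entry'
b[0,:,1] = ['delivery', 'variety', 'dinner']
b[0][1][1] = 'variety'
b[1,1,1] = 'collection'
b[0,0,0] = 'entry'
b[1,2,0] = 'satisfaction'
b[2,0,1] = 'restaurant'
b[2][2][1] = 'criticism'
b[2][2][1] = 'criticism'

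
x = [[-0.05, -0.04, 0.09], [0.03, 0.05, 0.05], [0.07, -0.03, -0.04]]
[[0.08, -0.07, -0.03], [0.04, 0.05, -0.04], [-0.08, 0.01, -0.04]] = x @ [[-0.49, 0.42, -0.76],  [0.39, 0.89, 0.24],  [0.78, -0.18, -0.60]]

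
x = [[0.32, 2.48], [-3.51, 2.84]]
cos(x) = [[3.32, -6.66], [9.43, -3.45]]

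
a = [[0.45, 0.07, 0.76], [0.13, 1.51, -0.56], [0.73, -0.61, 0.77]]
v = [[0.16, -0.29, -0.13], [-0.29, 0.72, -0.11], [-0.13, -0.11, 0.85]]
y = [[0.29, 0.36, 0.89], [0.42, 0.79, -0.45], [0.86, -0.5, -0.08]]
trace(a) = 2.73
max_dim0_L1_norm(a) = 2.19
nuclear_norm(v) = 1.73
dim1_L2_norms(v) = [0.36, 0.78, 0.87]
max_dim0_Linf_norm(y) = 0.89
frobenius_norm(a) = 2.21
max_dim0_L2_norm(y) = 1.0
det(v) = 0.00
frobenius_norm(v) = 1.22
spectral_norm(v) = 0.92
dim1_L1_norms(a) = [1.28, 2.2, 2.11]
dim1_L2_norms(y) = [1.0, 1.0, 1.0]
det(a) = -0.56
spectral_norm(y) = 1.01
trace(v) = 1.73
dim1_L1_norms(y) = [1.54, 1.66, 1.44]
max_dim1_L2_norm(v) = 0.87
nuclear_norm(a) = 3.27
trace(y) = 1.00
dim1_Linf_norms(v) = [0.29, 0.72, 0.85]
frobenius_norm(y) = 1.73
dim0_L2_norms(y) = [1.0, 1.0, 1.0]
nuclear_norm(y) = 3.00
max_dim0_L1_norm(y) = 1.65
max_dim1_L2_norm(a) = 1.62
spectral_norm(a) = 1.90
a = y + v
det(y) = -1.00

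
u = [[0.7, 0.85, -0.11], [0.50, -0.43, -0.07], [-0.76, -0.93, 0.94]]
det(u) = -0.596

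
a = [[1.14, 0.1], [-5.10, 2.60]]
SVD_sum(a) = [[0.88,  -0.43], [-5.14,  2.51]] + [[0.26, 0.53], [0.04, 0.09]]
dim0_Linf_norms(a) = [5.1, 2.6]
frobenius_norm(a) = 5.84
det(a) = 3.47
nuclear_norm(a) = 6.41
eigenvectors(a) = [[-0.17, -0.11], [-0.99, -0.99]]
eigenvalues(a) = [1.72, 2.02]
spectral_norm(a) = 5.81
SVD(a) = [[-0.17, 0.99], [0.99, 0.17]] @ diag([5.807039659251439, 0.5982394135134628]) @ [[-0.9, 0.44], [0.44, 0.90]]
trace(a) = 3.74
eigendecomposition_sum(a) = [[5.0,-0.57], [28.96,-3.29]] + [[-3.86, 0.67],[-34.06, 5.89]]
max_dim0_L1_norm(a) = 6.24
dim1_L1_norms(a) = [1.24, 7.7]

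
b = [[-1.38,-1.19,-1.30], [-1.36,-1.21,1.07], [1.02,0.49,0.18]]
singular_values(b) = [2.81, 1.67, 0.28]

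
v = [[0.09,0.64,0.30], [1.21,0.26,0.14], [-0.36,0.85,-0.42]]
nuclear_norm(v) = 2.83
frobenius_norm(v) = 1.76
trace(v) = -0.07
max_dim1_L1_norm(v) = 1.63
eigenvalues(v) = [(1.16+0j), (-0.62+0.38j), (-0.62-0.38j)]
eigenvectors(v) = [[0.55+0.00j,  (-0.03-0.27j),  -0.03+0.27j],  [0.78+0.00j,  (-0.22+0.28j),  (-0.22-0.28j)],  [0.30+0.00j,  0.89+0.00j,  0.89-0.00j]]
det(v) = 0.61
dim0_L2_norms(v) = [1.27, 1.1, 0.53]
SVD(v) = [[-0.16, 0.53, -0.83], [-0.94, 0.18, 0.29], [0.30, 0.83, 0.47]] @ diag([1.300117794798138, 1.103097991983373, 0.42469817486242617]) @ [[-0.97,-0.07,-0.23], [-0.03,0.99,-0.15], [0.24,-0.14,-0.96]]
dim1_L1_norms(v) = [1.03, 1.61, 1.63]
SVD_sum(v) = [[0.2, 0.01, 0.05], [1.19, 0.09, 0.29], [-0.38, -0.03, -0.09]] + [[-0.02, 0.58, -0.09],  [-0.01, 0.19, -0.03],  [-0.03, 0.90, -0.14]] + [[-0.09, 0.05, 0.34],[0.03, -0.02, -0.12],[0.05, -0.03, -0.19]]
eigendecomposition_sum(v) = [[(0.46+0j), 0.45+0.00j, 0.13+0.00j], [(0.66+0j), (0.63+0j), 0.18+0.00j], [(0.25+0j), (0.24+0j), 0.07+0.00j]] + [[(-0.19+0.12j), 0.10-0.11j, 0.09+0.07j],[(0.28+0.06j), (-0.19+0.01j), -0.02-0.14j],[(-0.3-0.64j), 0.31+0.35j, (-0.24+0.25j)]] + [[-0.19-0.12j, 0.10+0.11j, 0.09-0.07j],  [0.28-0.06j, (-0.19-0.01j), (-0.02+0.14j)],  [-0.30+0.64j, 0.31-0.35j, -0.24-0.25j]]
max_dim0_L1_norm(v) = 1.75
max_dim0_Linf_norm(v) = 1.21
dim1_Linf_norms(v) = [0.64, 1.21, 0.85]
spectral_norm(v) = 1.30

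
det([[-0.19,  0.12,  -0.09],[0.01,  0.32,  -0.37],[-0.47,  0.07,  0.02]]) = 0.001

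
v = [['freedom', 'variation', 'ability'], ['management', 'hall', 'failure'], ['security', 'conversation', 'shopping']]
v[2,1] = 'conversation'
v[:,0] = ['freedom', 'management', 'security']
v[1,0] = 'management'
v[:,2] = ['ability', 'failure', 'shopping']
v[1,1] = 'hall'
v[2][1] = 'conversation'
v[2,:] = ['security', 'conversation', 'shopping']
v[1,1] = 'hall'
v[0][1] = 'variation'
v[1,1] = 'hall'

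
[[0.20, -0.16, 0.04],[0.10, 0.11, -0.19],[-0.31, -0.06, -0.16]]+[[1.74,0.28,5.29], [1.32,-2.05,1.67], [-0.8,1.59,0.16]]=[[1.94, 0.12, 5.33],[1.42, -1.94, 1.48],[-1.11, 1.53, 0.00]]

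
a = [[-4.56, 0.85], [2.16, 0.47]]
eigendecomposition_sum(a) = [[-4.61, 0.73], [1.85, -0.29]] + [[0.05, 0.12], [0.31, 0.76]]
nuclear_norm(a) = 5.86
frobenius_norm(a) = 5.14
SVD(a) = [[-0.91, 0.41], [0.41, 0.91]] @ diag([5.078248385403951, 0.7835772687758109]) @ [[0.99, -0.11],[0.11, 0.99]]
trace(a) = -4.09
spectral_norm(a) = 5.08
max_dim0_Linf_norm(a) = 4.56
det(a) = -3.98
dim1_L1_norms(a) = [5.41, 2.63]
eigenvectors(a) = [[-0.93, -0.16], [0.37, -0.99]]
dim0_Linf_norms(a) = [4.56, 0.85]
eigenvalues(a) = [-4.9, 0.81]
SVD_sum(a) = [[-4.60, 0.53],  [2.08, -0.24]] + [[0.04, 0.32], [0.08, 0.71]]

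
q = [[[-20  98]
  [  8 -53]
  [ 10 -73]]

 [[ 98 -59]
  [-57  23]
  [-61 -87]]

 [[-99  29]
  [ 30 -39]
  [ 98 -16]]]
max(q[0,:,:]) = 98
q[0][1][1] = -53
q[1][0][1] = -59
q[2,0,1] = 29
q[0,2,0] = 10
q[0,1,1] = -53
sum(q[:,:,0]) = 7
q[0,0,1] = 98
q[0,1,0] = 8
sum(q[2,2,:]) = 82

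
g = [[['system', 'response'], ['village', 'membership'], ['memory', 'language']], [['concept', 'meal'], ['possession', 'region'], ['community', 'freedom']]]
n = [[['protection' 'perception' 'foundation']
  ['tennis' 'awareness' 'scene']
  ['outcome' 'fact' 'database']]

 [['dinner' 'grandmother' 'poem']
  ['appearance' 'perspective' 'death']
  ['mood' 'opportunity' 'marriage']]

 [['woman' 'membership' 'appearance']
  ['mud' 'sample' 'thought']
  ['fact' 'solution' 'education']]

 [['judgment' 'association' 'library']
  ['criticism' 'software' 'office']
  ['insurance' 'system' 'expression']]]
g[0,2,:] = ['memory', 'language']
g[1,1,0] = 'possession'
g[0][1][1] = 'membership'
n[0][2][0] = 'outcome'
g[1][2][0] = 'community'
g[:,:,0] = [['system', 'village', 'memory'], ['concept', 'possession', 'community']]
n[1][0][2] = 'poem'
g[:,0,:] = [['system', 'response'], ['concept', 'meal']]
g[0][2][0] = 'memory'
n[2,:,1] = ['membership', 'sample', 'solution']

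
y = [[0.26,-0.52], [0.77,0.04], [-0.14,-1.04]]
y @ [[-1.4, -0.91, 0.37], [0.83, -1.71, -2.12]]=[[-0.80, 0.65, 1.2], [-1.04, -0.77, 0.20], [-0.67, 1.91, 2.15]]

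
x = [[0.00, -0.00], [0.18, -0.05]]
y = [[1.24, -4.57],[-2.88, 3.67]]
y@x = [[-0.82, 0.23], [0.66, -0.18]]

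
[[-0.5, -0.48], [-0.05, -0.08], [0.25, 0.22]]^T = [[-0.50, -0.05, 0.25],[-0.48, -0.08, 0.22]]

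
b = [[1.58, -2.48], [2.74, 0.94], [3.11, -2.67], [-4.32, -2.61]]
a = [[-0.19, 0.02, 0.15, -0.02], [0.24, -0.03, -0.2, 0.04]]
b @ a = [[-0.9,0.11,0.73,-0.13], [-0.3,0.03,0.22,-0.02], [-1.23,0.14,1.0,-0.17], [0.19,-0.01,-0.13,-0.02]]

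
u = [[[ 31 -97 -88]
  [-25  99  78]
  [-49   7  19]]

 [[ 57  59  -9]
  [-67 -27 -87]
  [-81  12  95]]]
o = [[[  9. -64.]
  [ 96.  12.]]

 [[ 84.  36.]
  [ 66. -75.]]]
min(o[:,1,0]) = 66.0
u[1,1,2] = -87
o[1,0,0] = 84.0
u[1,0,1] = 59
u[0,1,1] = 99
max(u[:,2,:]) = 95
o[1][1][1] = -75.0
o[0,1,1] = 12.0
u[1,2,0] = -81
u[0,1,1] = 99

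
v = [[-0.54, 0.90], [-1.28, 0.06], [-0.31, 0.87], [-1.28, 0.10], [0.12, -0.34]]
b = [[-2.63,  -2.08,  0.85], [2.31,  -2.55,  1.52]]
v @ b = [[3.5, -1.17, 0.91],[3.50, 2.51, -1.0],[2.82, -1.57, 1.06],[3.60, 2.41, -0.94],[-1.1, 0.62, -0.41]]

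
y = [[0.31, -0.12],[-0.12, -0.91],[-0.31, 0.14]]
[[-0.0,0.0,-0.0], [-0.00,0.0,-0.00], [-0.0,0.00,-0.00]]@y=[[0.0,0.0], [0.0,0.0], [0.0,0.00]]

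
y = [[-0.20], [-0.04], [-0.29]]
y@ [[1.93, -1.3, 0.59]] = [[-0.39, 0.26, -0.12], [-0.08, 0.05, -0.02], [-0.56, 0.38, -0.17]]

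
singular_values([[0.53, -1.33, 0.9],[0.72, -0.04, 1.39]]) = [2.09, 0.98]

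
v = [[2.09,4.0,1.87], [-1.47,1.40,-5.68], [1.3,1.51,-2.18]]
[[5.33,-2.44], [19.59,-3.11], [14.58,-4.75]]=v@[[2.97, -1.85], [1.57, -0.11], [-3.83, 1.00]]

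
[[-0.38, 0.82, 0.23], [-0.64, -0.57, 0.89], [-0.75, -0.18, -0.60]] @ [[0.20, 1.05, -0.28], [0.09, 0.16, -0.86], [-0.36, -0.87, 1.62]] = [[-0.09, -0.47, -0.23], [-0.50, -1.54, 2.11], [0.05, -0.29, -0.61]]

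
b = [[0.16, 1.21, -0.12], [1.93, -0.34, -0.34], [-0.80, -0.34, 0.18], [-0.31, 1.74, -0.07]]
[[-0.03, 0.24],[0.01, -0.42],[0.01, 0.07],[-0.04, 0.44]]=b @ [[0.01, -0.11],[-0.02, 0.25],[0.05, 0.36]]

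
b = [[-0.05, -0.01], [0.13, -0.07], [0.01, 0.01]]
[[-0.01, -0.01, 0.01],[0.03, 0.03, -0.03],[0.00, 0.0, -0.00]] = b @ [[0.22, 0.26, -0.22], [0.03, 0.01, -0.05]]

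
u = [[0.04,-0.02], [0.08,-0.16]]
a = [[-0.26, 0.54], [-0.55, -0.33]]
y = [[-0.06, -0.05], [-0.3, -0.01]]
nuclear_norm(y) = 0.35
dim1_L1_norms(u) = [0.06, 0.24]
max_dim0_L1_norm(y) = 0.36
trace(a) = -0.59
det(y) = -0.01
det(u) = -0.00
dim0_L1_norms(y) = [0.36, 0.06]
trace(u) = -0.12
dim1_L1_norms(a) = [0.8, 0.88]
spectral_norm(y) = 0.31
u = y @ a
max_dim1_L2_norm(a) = 0.64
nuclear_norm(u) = 0.21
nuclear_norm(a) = 1.24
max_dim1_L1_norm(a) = 0.88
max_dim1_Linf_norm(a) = 0.55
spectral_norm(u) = 0.18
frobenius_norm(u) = 0.18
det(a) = 0.38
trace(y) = -0.07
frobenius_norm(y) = 0.31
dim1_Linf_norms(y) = [0.06, 0.3]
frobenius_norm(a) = 0.88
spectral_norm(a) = 0.66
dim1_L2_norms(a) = [0.6, 0.64]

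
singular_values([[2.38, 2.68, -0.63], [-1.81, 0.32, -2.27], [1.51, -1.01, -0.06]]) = [3.79, 2.96, 1.41]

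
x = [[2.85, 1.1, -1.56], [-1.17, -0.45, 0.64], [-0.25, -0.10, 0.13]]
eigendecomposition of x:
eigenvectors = [[-0.92,-0.48,0.51], [0.38,0.82,-0.12], [0.08,-0.30,0.85]]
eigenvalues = [2.53, 0.0, -0.01]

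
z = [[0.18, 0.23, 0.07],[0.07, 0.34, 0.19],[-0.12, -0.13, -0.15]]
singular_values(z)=[0.53, 0.12, 0.08]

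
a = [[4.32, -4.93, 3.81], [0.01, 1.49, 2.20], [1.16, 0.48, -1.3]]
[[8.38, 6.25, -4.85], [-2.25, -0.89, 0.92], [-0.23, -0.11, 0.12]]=a @[[0.34, 0.4, -0.26], [-1.44, -0.81, 0.71], [-0.05, 0.14, -0.06]]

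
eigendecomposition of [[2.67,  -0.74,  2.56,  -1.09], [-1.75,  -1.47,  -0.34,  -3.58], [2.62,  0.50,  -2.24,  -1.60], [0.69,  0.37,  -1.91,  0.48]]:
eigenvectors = [[0.89, -0.15, -0.06, 0.22], [-0.27, 0.67, 0.86, -0.84], [0.36, 0.65, 0.47, -0.19], [-0.05, 0.31, 0.21, 0.47]]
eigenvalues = [4.01, -3.07, -2.42, 0.91]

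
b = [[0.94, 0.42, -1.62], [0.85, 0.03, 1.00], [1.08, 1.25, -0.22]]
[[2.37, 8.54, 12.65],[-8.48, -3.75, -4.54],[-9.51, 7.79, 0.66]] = b@[[-3.86, -0.07, 2.94], [-5.16, 5.61, -3.23], [-5.04, -3.86, -6.94]]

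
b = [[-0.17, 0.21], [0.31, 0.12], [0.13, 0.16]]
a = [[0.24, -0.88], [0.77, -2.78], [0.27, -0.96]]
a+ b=[[0.07, -0.67], [1.08, -2.66], [0.4, -0.80]]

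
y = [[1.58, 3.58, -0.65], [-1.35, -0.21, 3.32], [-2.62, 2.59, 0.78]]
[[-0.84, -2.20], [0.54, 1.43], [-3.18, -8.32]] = y @ [[0.84, 2.2],[-0.52, -1.36],[0.47, 1.24]]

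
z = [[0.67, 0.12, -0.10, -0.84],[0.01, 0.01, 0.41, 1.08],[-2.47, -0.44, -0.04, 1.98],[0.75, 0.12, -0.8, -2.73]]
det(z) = -0.00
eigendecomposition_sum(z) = [[-0.09+0.00j, -0.02+0.00j, (-0.35+0j), (-0.84+0j)],[0.11-0.00j, (0.03-0j), (0.45-0j), 1.08-0.00j],[0.20-0.00j, (0.05-0j), 0.82-0.00j, (1.97-0j)],[(-0.28+0j), (-0.07+0j), (-1.13+0j), -2.72+0.00j]] + [[0.38+0.35j, 0.07+0.05j, 0.12+0.08j, -0.03j], [-0.05-0.12j, -0.01-0.02j, (-0.02-0.03j), (-0+0.01j)], [(-1.34-0.96j), -0.24-0.13j, -0.43-0.21j, (0.01+0.09j)], [0.52+0.37j, (0.09+0.05j), (0.16+0.08j), -0.00-0.03j]] + [[(0.38-0.35j), 0.07-0.05j, (0.12-0.08j), 0.03j], [-0.05+0.12j, -0.01+0.02j, -0.02+0.03j, (-0-0.01j)], [-1.34+0.96j, -0.24+0.13j, -0.43+0.21j, (0.01-0.09j)], [(0.52-0.37j), 0.09-0.05j, 0.16-0.08j, -0.00+0.03j]] + [[-0j, 0.00-0.00j, -0j, 0j], [(0.01-0j), (0.01-0j), 0.00-0.00j, 0j], [(-0+0j), -0.00+0.00j, (-0+0j), -0.00-0.00j], [0.00-0.00j, 0.00-0.00j, 0.00-0.00j, 0.00+0.00j]]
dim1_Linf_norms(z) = [0.84, 1.08, 2.47, 2.73]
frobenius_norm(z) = 4.63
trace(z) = -2.09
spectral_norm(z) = 4.33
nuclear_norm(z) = 5.96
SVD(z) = [[-0.25,-0.07,-0.71,0.66], [0.22,-0.42,0.58,0.66], [0.69,0.67,-0.07,0.26], [-0.64,0.61,0.4,0.25]] @ diag([4.334953324746735, 1.61494271854353, 0.005763127565175018, 0.0025444942797616045]) @ [[-0.54,  -0.09,  0.14,  0.82], [-0.77,  -0.14,  -0.42,  -0.46], [0.31,  -0.13,  -0.88,  0.34], [-0.13,  0.98,  -0.17,  0.06]]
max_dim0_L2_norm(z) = 3.64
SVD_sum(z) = [[0.59, 0.1, -0.15, -0.89], [-0.51, -0.09, 0.13, 0.77], [-1.64, -0.28, 0.41, 2.47], [1.51, 0.26, -0.38, -2.28]] + [[0.08, 0.02, 0.05, 0.05],  [0.52, 0.10, 0.28, 0.31],  [-0.83, -0.16, -0.46, -0.49],  [-0.76, -0.14, -0.42, -0.45]] + [[-0.00, 0.00, 0.0, -0.0],[0.0, -0.0, -0.0, 0.00],[-0.0, 0.0, 0.0, -0.00],[0.00, -0.00, -0.00, 0.00]] + [[-0.00, 0.0, -0.0, 0.00], [-0.00, 0.00, -0.0, 0.0], [-0.00, 0.0, -0.0, 0.00], [-0.00, 0.0, -0.0, 0.0]]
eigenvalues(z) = [(-1.97+0j), (-0.06+0.08j), (-0.06-0.08j), 0j]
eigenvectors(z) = [[(-0.23+0j), 0.28+0.03j, (0.28-0.03j), -0.04+0.00j], [0.30+0.00j, (-0.06-0.03j), -0.06+0.03j, -0.80+0.00j], [0.54+0.00j, (-0.89+0j), (-0.89-0j), (0.56+0j)], [-0.75+0.00j, 0.34-0.00j, (0.34+0j), -0.21+0.00j]]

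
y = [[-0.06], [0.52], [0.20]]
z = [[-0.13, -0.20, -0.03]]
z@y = [[-0.10]]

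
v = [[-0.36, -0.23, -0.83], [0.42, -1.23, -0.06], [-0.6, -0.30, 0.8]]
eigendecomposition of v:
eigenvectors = [[(0.47+0j),  (0.48+0.4j),  0.48-0.40j], [(0.1+0j),  0.72+0.00j,  0.72-0.00j], [(-0.88+0j),  0.26+0.17j,  (0.26-0.17j)]]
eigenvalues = [(1.15+0j), (-0.97+0.22j), (-0.97-0.22j)]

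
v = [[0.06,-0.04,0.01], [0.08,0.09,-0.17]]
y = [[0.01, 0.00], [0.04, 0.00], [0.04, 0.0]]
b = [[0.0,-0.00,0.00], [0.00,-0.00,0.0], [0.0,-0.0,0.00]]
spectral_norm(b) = 0.00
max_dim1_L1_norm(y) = 0.04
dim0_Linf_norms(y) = [0.04, 0.0]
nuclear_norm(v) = 0.28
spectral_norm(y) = 0.06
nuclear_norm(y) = 0.06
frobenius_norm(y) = 0.06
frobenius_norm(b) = 0.00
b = y @ v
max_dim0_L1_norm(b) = 0.0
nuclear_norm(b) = 0.00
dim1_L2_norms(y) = [0.01, 0.04, 0.04]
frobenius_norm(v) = 0.22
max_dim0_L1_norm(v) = 0.18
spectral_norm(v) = 0.21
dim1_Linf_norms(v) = [0.06, 0.17]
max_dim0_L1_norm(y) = 0.09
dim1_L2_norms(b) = [0.0, 0.0, 0.0]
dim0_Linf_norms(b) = [0.0, 0.0, 0.0]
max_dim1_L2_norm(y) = 0.04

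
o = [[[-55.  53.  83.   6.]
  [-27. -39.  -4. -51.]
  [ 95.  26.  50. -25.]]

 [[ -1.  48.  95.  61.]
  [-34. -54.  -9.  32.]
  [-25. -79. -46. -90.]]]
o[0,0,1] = 53.0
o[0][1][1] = -39.0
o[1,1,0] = -34.0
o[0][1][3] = -51.0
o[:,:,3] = [[6.0, -51.0, -25.0], [61.0, 32.0, -90.0]]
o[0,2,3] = -25.0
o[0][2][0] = 95.0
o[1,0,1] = 48.0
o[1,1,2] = -9.0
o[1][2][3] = -90.0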